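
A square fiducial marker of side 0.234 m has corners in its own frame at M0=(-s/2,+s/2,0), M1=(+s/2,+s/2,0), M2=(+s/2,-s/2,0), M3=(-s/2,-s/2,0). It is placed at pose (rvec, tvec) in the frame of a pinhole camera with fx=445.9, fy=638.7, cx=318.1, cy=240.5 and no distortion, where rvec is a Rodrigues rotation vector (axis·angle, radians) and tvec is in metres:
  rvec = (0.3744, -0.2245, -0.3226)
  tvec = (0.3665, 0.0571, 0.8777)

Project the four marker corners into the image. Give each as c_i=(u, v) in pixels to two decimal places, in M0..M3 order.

Intrinsics K: fx=445.9, fy=638.7, cx=318.1, cy=240.5
Marker side s = 0.234 m; corners in marker frame (Z=0):
  M0 = (-0.1170, +0.1170, 0)
  M1 = (+0.1170, +0.1170, 0)
  M2 = (+0.1170, -0.1170, 0)
  M3 = (-0.1170, -0.1170, 0)
rvec = (0.3744, -0.2245, -0.3226), |rvec| = θ = 0.54281 rad = 31.101°
Rodrigues: sinθ=0.51655, 1−cosθ=0.14374; R = I + sinθ·[k]× + (1−cosθ)·[k]×²:
    [+0.92464 +0.26599 -0.27256]
    [-0.34799 +0.88085 -0.32095]
    [+0.15471 +0.39161 +0.90703]
t = (0.3665, 0.0571, 0.8777) m
M0: Pc = R·M0+t = (+0.28944, +0.20087, +0.90542); u = 445.9·(+0.28944)/0.90542 + 318.1 = 460.6420, v = 638.7·(+0.20087)/0.90542 + 240.5 = 382.2009
M1: Pc = R·M1+t = (+0.50580, +0.11944, +0.94162); u = 445.9·(+0.50580)/0.94162 + 318.1 = 557.6209, v = 638.7·(+0.11944)/0.94162 + 240.5 = 321.5185
M2: Pc = R·M2+t = (+0.44356, -0.08667, +0.84998); u = 445.9·(+0.44356)/0.84998 + 318.1 = 550.7926, v = 638.7·(-0.08667)/0.84998 + 240.5 = 175.3706
M3: Pc = R·M3+t = (+0.22720, -0.00524, +0.81378); u = 445.9·(+0.22720)/0.81378 + 318.1 = 442.5894, v = 638.7·(-0.00524)/0.81378 + 240.5 = 236.3845

c0=(460.64, 382.20) c1=(557.62, 321.52) c2=(550.79, 175.37) c3=(442.59, 236.38)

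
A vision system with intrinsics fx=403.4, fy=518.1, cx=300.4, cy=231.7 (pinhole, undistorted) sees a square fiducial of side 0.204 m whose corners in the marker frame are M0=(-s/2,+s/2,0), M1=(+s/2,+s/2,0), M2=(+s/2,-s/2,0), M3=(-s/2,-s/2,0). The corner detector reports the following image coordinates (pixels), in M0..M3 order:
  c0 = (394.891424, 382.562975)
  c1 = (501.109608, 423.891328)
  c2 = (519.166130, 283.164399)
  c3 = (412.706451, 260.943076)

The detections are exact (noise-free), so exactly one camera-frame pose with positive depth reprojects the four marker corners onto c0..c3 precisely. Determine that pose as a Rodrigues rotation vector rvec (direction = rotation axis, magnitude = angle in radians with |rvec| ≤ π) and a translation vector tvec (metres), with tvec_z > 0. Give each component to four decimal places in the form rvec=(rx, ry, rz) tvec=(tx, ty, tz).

Intrinsics K: fx=403.4, fy=518.1, cx=300.4, cy=231.7
Marker side s = 0.204 m; corners in marker frame (Z=0):
  M0 = (-0.1020, +0.1020, 0)
  M1 = (+0.1020, +0.1020, 0)
  M2 = (+0.1020, -0.1020, 0)
  M3 = (-0.1020, -0.1020, 0)
Detected image corners:
  c0 = (394.891424, 382.562975) px
  c1 = (501.109608, 423.891328) px
  c2 = (519.166130, 283.164399) px
  c3 = (412.706451, 260.943076) px
Planar DLT: solve 8×8 A·h = b for H (H[2,2]=1):
  H  [+206.60989 -135.86522 +453.33002]
  H  [-77.23980 +604.26201 +335.82206]
  H  [-0.68859 -0.10501 +1.00000]
B = K⁻¹H; ‖b₁‖=1.244956, ‖b₂‖=1.244956; λ = 2/(‖b₁‖+‖b₂‖) = 0.803241, sign → tz>0 ⇒ λ=+0.803241
r₁ = λ·B[:,0] = (+0.82328,+0.12761,-0.55311); r₂ = λ·B[:,1] = (-0.20772,+0.97454,-0.08435)
r₃ = r₁×r₂ = (+0.52826,+0.18433,+0.82883); SVD([r₁ r₂ r₃]) → R = UVᵀ:
  R  [+0.82328 -0.20772 +0.52826]
  R  [+0.12761 +0.97454 +0.18433]
  R  [-0.55311 -0.08435 +0.82883]
t = (+0.30451, +0.16143, +0.80324) m
tr R = 2.626654; θ = arccos((tr R − 1)/2) = 0.620949 rad = 35.578°
axis k = ((R−Rᵀ)₃₂, (R−Rᵀ)₁₃, (R−Rᵀ)₂₁) / (2 sinθ) = (-0.230903, +0.929321, +0.288176)
rvec = θ·k = (-0.143379, +0.577061, +0.178943)

rvec=(-0.1434, 0.5771, 0.1789) tvec=(0.3045, 0.1614, 0.8032)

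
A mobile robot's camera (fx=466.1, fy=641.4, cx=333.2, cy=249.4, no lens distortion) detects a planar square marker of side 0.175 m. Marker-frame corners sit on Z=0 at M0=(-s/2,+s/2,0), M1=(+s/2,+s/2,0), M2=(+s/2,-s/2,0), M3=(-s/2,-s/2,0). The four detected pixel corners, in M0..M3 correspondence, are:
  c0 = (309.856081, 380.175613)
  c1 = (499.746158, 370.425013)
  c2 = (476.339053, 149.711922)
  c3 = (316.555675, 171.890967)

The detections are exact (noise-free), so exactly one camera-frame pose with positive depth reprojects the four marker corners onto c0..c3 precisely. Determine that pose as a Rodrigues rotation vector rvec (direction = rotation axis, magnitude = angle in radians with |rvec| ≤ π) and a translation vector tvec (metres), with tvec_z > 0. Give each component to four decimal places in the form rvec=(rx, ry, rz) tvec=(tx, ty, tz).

Intrinsics K: fx=466.1, fy=641.4, cx=333.2, cy=249.4
Marker side s = 0.175 m; corners in marker frame (Z=0):
  M0 = (-0.0875, +0.0875, 0)
  M1 = (+0.0875, +0.0875, 0)
  M2 = (+0.0875, -0.0875, 0)
  M3 = (-0.0875, -0.0875, 0)
Detected image corners:
  c0 = (309.856081, 380.175613) px
  c1 = (499.746158, 370.425013) px
  c2 = (476.339053, 149.711922) px
  c3 = (316.555675, 171.890967) px
Planar DLT: solve 8×8 A·h = b for H (H[2,2]=1):
  H  [+830.39411 -341.79628 +397.18982]
  H  [-202.22288 +965.85569 +259.27882]
  H  [-0.40290 -0.96474 +1.00000]
B = K⁻¹H; ‖b₁‖=2.114411, ‖b₂‖=2.114411; λ = 2/(‖b₁‖+‖b₂‖) = 0.472945, sign → tz>0 ⇒ λ=+0.472945
r₁ = λ·B[:,0] = (+0.97881,-0.07502,-0.19055); r₂ = λ·B[:,1] = (-0.02064,+0.88960,-0.45627)
r₃ = r₁×r₂ = (+0.20374,+0.45053,+0.86920); SVD([r₁ r₂ r₃]) → R = UVᵀ:
  R  [+0.97881 -0.02064 +0.20374]
  R  [-0.07502 +0.88960 +0.45053]
  R  [-0.19055 -0.45627 +0.86920]
t = (+0.06493, +0.00728, +0.47295) m
tr R = 2.737608; θ = arccos((tr R − 1)/2) = 0.518014 rad = 29.680°
axis k = ((R−Rᵀ)₃₂, (R−Rᵀ)₁₃, (R−Rᵀ)₂₁) / (2 sinθ) = (-0.915676, +0.398149, -0.054908)
rvec = θ·k = (-0.474333, +0.206247, -0.028443)

rvec=(-0.4743, 0.2062, -0.0284) tvec=(0.0649, 0.0073, 0.4729)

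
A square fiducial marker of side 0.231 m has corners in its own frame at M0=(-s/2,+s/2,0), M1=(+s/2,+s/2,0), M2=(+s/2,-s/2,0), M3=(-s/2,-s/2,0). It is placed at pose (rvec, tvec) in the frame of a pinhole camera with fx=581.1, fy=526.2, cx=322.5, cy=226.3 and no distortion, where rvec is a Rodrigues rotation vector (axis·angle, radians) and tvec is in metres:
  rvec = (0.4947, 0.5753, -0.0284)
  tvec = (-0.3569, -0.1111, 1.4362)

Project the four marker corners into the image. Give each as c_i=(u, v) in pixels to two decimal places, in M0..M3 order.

Intrinsics K: fx=581.1, fy=526.2, cx=322.5, cy=226.3
Marker side s = 0.231 m; corners in marker frame (Z=0):
  M0 = (-0.1155, +0.1155, 0)
  M1 = (+0.1155, +0.1155, 0)
  M2 = (+0.1155, -0.1155, 0)
  M3 = (-0.1155, -0.1155, 0)
rvec = (0.4947, 0.5753, -0.0284), |rvec| = θ = 0.75928 rad = 43.503°
Rodrigues: sinθ=0.68840, 1−cosθ=0.27467; R = I + sinθ·[k]× + (1−cosθ)·[k]×²:
    [+0.84193 +0.16134 +0.51490]
    [+0.10985 +0.88302 -0.45630]
    [-0.52829 +0.44073 +0.72572]
t = (-0.3569, -0.1111, 1.4362) m
M0: Pc = R·M0+t = (-0.43551, -0.02180, +1.54812); u = 581.1·(-0.43551)/1.54812 + 322.5 = 159.0287, v = 526.2·(-0.02180)/1.54812 + 226.3 = 218.8908
M1: Pc = R·M1+t = (-0.24102, +0.00358, +1.42609); u = 581.1·(-0.24102)/1.42609 + 322.5 = 224.2887, v = 526.2·(+0.00358)/1.42609 + 226.3 = 227.6194
M2: Pc = R·M2+t = (-0.27829, -0.20040, +1.32428); u = 581.1·(-0.27829)/1.32428 + 322.5 = 200.3839, v = 526.2·(-0.20040)/1.32428 + 226.3 = 146.6707
M3: Pc = R·M3+t = (-0.47278, -0.22578, +1.44631); u = 581.1·(-0.47278)/1.44631 + 322.5 = 132.5471, v = 526.2·(-0.22578)/1.44631 + 226.3 = 144.1579

c0=(159.03, 218.89) c1=(224.29, 227.62) c2=(200.38, 146.67) c3=(132.55, 144.16)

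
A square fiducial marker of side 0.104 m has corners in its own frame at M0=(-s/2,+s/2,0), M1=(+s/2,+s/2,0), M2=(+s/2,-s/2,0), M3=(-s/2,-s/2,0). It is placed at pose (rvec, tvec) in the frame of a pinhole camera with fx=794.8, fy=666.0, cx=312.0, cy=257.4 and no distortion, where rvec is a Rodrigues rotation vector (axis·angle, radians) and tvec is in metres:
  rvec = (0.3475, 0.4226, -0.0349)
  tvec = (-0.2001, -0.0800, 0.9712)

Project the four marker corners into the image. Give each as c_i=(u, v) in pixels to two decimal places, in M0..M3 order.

Intrinsics K: fx=794.8, fy=666.0, cx=312.0, cy=257.4
Marker side s = 0.104 m; corners in marker frame (Z=0):
  M0 = (-0.0520, +0.0520, 0)
  M1 = (+0.0520, +0.0520, 0)
  M2 = (+0.0520, -0.0520, 0)
  M3 = (-0.0520, -0.0520, 0)
rvec = (0.3475, 0.4226, -0.0349), |rvec| = θ = 0.54824 rad = 31.412°
Rodrigues: sinθ=0.52118, 1−cosθ=0.14656; R = I + sinθ·[k]× + (1−cosθ)·[k]×²:
    [+0.91233 +0.10478 +0.39583]
    [+0.03843 +0.94053 -0.33754]
    [-0.40766 +0.32316 +0.85404]
t = (-0.2001, -0.0800, 0.9712) m
M0: Pc = R·M0+t = (-0.24209, -0.03309, +1.00920); u = 794.8·(-0.24209)/1.00920 + 312.0 = 121.3397, v = 666.0·(-0.03309)/1.00920 + 257.4 = 235.5624
M1: Pc = R·M1+t = (-0.14721, -0.02909, +0.96681); u = 794.8·(-0.14721)/0.96681 + 312.0 = 190.9801, v = 666.0·(-0.02909)/0.96681 + 257.4 = 237.3578
M2: Pc = R·M2+t = (-0.15811, -0.12691, +0.93320); u = 794.8·(-0.15811)/0.93320 + 312.0 = 177.3403, v = 666.0·(-0.12691)/0.93320 + 257.4 = 166.8281
M3: Pc = R·M3+t = (-0.25299, -0.13091, +0.97559); u = 794.8·(-0.25299)/0.97559 + 312.0 = 105.8936, v = 666.0·(-0.13091)/0.97559 + 257.4 = 168.0359

c0=(121.34, 235.56) c1=(190.98, 237.36) c2=(177.34, 166.83) c3=(105.89, 168.04)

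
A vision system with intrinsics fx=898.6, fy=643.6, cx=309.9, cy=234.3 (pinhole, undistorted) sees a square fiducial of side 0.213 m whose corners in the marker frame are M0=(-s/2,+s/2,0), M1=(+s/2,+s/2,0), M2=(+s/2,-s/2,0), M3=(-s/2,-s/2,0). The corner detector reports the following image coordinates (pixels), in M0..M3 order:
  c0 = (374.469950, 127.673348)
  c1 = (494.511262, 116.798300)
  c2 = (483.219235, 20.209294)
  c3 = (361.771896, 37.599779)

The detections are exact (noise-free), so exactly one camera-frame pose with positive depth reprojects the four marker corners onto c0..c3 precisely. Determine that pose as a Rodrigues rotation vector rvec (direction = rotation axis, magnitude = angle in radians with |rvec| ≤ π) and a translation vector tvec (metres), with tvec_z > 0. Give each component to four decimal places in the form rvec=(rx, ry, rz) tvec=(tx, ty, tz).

Intrinsics K: fx=898.6, fy=643.6, cx=309.9, cy=234.3
Marker side s = 0.213 m; corners in marker frame (Z=0):
  M0 = (-0.1065, +0.1065, 0)
  M1 = (+0.1065, +0.1065, 0)
  M2 = (+0.1065, -0.1065, 0)
  M3 = (-0.1065, -0.1065, 0)
Detected image corners:
  c0 = (374.469950, 127.673348) px
  c1 = (494.511262, 116.798300) px
  c2 = (483.219235, 20.209294) px
  c3 = (361.771896, 37.599779) px
Planar DLT: solve 8×8 A·h = b for H (H[2,2]=1):
  H  [+431.98385 +93.24839 +426.52436]
  H  [-89.99543 +444.15661 +76.23413]
  H  [-0.31473 +0.08594 +1.00000]
B = K⁻¹H; ‖b₁‖=0.668532, ‖b₂‖=0.668532; λ = 2/(‖b₁‖+‖b₂‖) = 1.495814, sign → tz>0 ⇒ λ=+1.495814
r₁ = λ·B[:,0] = (+0.88144,-0.03778,-0.47078); r₂ = λ·B[:,1] = (+0.11089,+0.98548,+0.12854)
r₃ = r₁×r₂ = (+0.45909,-0.16551,+0.87284); SVD([r₁ r₂ r₃]) → R = UVᵀ:
  R  [+0.88144 +0.11089 +0.45909]
  R  [-0.03778 +0.98548 -0.16551]
  R  [-0.47078 +0.12854 +0.87284]
t = (+0.19413, -0.36737, +1.49581) m
tr R = 2.739760; θ = arccos((tr R − 1)/2) = 0.515837 rad = 29.555°
axis k = ((R−Rᵀ)₃₂, (R−Rᵀ)₁₃, (R−Rᵀ)₂₁) / (2 sinθ) = (+0.298070, +0.942573, -0.150697)
rvec = θ·k = (+0.153756, +0.486214, -0.077735)

rvec=(0.1538, 0.4862, -0.0777) tvec=(0.1941, -0.3674, 1.4958)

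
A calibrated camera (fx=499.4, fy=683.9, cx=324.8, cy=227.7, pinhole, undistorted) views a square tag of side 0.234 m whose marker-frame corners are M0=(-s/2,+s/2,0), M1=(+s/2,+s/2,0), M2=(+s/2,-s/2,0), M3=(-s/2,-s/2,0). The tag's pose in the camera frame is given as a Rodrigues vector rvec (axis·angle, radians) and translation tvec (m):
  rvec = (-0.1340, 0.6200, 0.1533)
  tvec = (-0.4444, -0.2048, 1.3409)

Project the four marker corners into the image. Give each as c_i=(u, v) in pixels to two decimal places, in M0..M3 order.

Intrinsics K: fx=499.4, fy=683.9, cx=324.8, cy=227.7
Marker side s = 0.234 m; corners in marker frame (Z=0):
  M0 = (-0.1170, +0.1170, 0)
  M1 = (+0.1170, +0.1170, 0)
  M2 = (+0.1170, -0.1170, 0)
  M3 = (-0.1170, -0.1170, 0)
rvec = (-0.1340, 0.6200, 0.1533), |rvec| = θ = 0.65258 rad = 37.390°
Rodrigues: sinθ=0.60724, 1−cosθ=0.20548; R = I + sinθ·[k]× + (1−cosθ)·[k]×²:
    [+0.80319 -0.18274 +0.56701]
    [+0.10256 +0.98000 +0.17055]
    [-0.58683 -0.07883 +0.80586]
t = (-0.4444, -0.2048, 1.3409) m
M0: Pc = R·M0+t = (-0.55975, -0.10214, +1.40034); u = 499.4·(-0.55975)/1.40034 + 324.8 = 125.1762, v = 683.9·(-0.10214)/1.40034 + 227.7 = 177.8165
M1: Pc = R·M1+t = (-0.37181, -0.07814, +1.26302); u = 499.4·(-0.37181)/1.26302 + 324.8 = 177.7865, v = 683.9·(-0.07814)/1.26302 + 227.7 = 185.3883
M2: Pc = R·M2+t = (-0.32905, -0.30746, +1.28146); u = 499.4·(-0.32905)/1.28146 + 324.8 = 196.5668, v = 683.9·(-0.30746)/1.28146 + 227.7 = 63.6128
M3: Pc = R·M3+t = (-0.51699, -0.33146, +1.41878); u = 499.4·(-0.51699)/1.41878 + 324.8 = 142.8228, v = 683.9·(-0.33146)/1.41878 + 227.7 = 67.9256

c0=(125.18, 177.82) c1=(177.79, 185.39) c2=(196.57, 63.61) c3=(142.82, 67.93)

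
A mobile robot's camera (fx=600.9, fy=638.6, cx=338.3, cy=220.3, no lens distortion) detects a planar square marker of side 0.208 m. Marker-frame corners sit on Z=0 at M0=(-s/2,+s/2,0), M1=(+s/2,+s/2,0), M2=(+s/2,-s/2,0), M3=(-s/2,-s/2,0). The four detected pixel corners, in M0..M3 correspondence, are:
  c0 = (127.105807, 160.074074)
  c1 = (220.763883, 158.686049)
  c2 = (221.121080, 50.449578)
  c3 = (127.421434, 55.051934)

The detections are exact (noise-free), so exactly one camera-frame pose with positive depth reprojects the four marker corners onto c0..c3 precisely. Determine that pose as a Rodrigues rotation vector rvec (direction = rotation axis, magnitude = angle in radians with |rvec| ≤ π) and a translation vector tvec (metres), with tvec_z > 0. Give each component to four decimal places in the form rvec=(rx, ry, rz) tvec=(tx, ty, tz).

rvec=(0.0017, 0.1816, 0.0041) tvec=(-0.3421, -0.2229, 1.2464)

Intrinsics K: fx=600.9, fy=638.6, cx=338.3, cy=220.3
Marker side s = 0.208 m; corners in marker frame (Z=0):
  M0 = (-0.1040, +0.1040, 0)
  M1 = (+0.1040, +0.1040, 0)
  M2 = (+0.1040, -0.1040, 0)
  M3 = (-0.1040, -0.1040, 0)
Detected image corners:
  c0 = (127.105807, 160.074074) px
  c1 = (220.763883, 158.686049) px
  c2 = (221.121080, 50.449578) px
  c3 = (127.421434, 55.051934) px
Planar DLT: solve 8×8 A·h = b for H (H[2,2]=1):
  H  [+425.15470 -1.33501 +173.39726]
  H  [-29.76564 +512.69556 +106.09692]
  H  [-0.14488 +0.00161 +1.00000]
B = K⁻¹H; ‖b₁‖=0.802294, ‖b₂‖=0.802294; λ = 2/(‖b₁‖+‖b₂‖) = 1.246425, sign → tz>0 ⇒ λ=+1.246425
r₁ = λ·B[:,0] = (+0.98355,+0.00420,-0.18058); r₂ = λ·B[:,1] = (-0.00390,+0.99999,+0.00201)
r₃ = r₁×r₂ = (+0.18059,-0.00127,+0.98356); SVD([r₁ r₂ r₃]) → R = UVᵀ:
  R  [+0.98355 -0.00390 +0.18059]
  R  [+0.00420 +0.99999 -0.00127]
  R  [-0.18058 +0.00201 +0.98356]
t = (-0.34205, -0.22290, +1.24643) m
tr R = 2.967098; θ = arccos((tr R − 1)/2) = 0.181638 rad = 10.407°
axis k = ((R−Rᵀ)₃₂, (R−Rᵀ)₁₃, (R−Rᵀ)₂₁) / (2 sinθ) = (+0.009089, +0.999707, +0.022424)
rvec = θ·k = (+0.001651, +0.181585, +0.004073)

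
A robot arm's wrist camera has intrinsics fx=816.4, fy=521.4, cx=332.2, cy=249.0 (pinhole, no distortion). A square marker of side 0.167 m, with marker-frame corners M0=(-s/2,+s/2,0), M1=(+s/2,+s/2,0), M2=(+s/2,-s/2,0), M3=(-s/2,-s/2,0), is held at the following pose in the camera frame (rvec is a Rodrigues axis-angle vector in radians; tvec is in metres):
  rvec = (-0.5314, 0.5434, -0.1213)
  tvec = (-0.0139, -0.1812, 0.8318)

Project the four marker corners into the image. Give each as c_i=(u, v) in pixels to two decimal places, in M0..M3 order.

Intrinsics K: fx=816.4, fy=521.4, cx=332.2, cy=249.0
Marker side s = 0.167 m; corners in marker frame (Z=0):
  M0 = (-0.0835, +0.0835, 0)
  M1 = (+0.0835, +0.0835, 0)
  M2 = (+0.0835, -0.0835, 0)
  M3 = (-0.0835, -0.0835, 0)
rvec = (-0.5314, 0.5434, -0.1213), |rvec| = θ = 0.76966 rad = 44.099°
Rodrigues: sinθ=0.69589, 1−cosθ=0.28186; R = I + sinθ·[k]× + (1−cosθ)·[k]×²:
    [+0.85250 -0.02772 +0.52199]
    [-0.24707 +0.85864 +0.44910]
    [-0.46065 -0.51183 +0.72515]
t = (-0.0139, -0.1812, 0.8318) m
M0: Pc = R·M0+t = (-0.08740, -0.08887, +0.82753); u = 816.4·(-0.08740)/0.82753 + 332.2 = 245.9765, v = 521.4·(-0.08887)/0.82753 + 249.0 = 193.0034
M1: Pc = R·M1+t = (+0.05497, -0.13013, +0.75060); u = 816.4·(+0.05497)/0.75060 + 332.2 = 391.9884, v = 521.4·(-0.13013)/0.75060 + 249.0 = 158.6032
M2: Pc = R·M2+t = (+0.05960, -0.27353, +0.83607); u = 816.4·(+0.05960)/0.83607 + 332.2 = 390.3962, v = 521.4·(-0.27353)/0.83607 + 249.0 = 78.4208
M3: Pc = R·M3+t = (-0.08277, -0.23227, +0.91300); u = 816.4·(-0.08277)/0.91300 + 332.2 = 258.1881, v = 521.4·(-0.23227)/0.91300 + 249.0 = 116.3566

c0=(245.98, 193.00) c1=(391.99, 158.60) c2=(390.40, 78.42) c3=(258.19, 116.36)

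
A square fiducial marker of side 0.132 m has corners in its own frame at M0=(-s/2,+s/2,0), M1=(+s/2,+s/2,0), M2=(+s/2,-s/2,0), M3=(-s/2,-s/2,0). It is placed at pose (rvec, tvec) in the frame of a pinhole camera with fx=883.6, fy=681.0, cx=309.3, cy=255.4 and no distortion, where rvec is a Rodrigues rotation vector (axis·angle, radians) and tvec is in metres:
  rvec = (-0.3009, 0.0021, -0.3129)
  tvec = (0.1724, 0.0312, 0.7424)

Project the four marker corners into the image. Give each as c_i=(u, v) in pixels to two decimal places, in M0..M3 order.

c0=(468.26, 360.46) c1=(619.88, 322.04) c2=(558.03, 212.02) c3=(413.64, 247.64)

Intrinsics K: fx=883.6, fy=681.0, cx=309.3, cy=255.4
Marker side s = 0.132 m; corners in marker frame (Z=0):
  M0 = (-0.0660, +0.0660, 0)
  M1 = (+0.0660, +0.0660, 0)
  M2 = (+0.0660, -0.0660, 0)
  M3 = (-0.0660, -0.0660, 0)
rvec = (-0.3009, 0.0021, -0.3129), |rvec| = θ = 0.43411 rad = 24.873°
Rodrigues: sinθ=0.42060, 1−cosθ=0.09276; R = I + sinθ·[k]× + (1−cosθ)·[k]×²:
    [+0.95181 +0.30285 +0.04838]
    [-0.30348 +0.90725 +0.29121]
    [+0.04431 -0.29186 +0.95543]
t = (0.1724, 0.0312, 0.7424) m
M0: Pc = R·M0+t = (+0.12957, +0.11111, +0.72021); u = 883.6·(+0.12957)/0.72021 + 309.3 = 468.2629, v = 681.0·(+0.11111)/0.72021 + 255.4 = 360.4583
M1: Pc = R·M1+t = (+0.25521, +0.07105, +0.72606); u = 883.6·(+0.25521)/0.72606 + 309.3 = 619.8819, v = 681.0·(+0.07105)/0.72606 + 255.4 = 322.0394
M2: Pc = R·M2+t = (+0.21523, -0.04871, +0.76459); u = 883.6·(+0.21523)/0.76459 + 309.3 = 558.0331, v = 681.0·(-0.04871)/0.76459 + 255.4 = 212.0172
M3: Pc = R·M3+t = (+0.08959, -0.00865, +0.75874); u = 883.6·(+0.08959)/0.75874 + 309.3 = 413.6360, v = 681.0·(-0.00865)/0.75874 + 255.4 = 247.6372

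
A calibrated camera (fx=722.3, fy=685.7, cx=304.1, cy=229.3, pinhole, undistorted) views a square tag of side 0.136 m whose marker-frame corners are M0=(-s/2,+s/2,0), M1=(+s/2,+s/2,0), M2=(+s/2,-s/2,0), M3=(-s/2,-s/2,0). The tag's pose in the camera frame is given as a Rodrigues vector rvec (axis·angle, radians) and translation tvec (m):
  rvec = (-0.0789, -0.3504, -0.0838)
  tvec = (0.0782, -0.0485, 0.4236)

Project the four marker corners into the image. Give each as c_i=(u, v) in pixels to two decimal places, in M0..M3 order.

Intrinsics K: fx=722.3, fy=685.7, cx=304.1, cy=229.3
Marker side s = 0.136 m; corners in marker frame (Z=0):
  M0 = (-0.0680, +0.0680, 0)
  M1 = (+0.0680, +0.0680, 0)
  M2 = (+0.0680, -0.0680, 0)
  M3 = (-0.0680, -0.0680, 0)
rvec = (-0.0789, -0.3504, -0.0838), |rvec| = θ = 0.36882 rad = 21.132°
Rodrigues: sinθ=0.36051, 1−cosθ=0.06725; R = I + sinθ·[k]× + (1−cosθ)·[k]×²:
    [+0.93583 +0.09558 -0.33924]
    [-0.06825 +0.99345 +0.09164]
    [+0.34578 -0.06261 +0.93623]
t = (0.0782, -0.0485, 0.4236) m
M0: Pc = R·M0+t = (+0.02106, +0.02370, +0.39583); u = 722.3·(+0.02106)/0.39583 + 304.1 = 342.5351, v = 685.7·(+0.02370)/0.39583 + 229.3 = 270.3477
M1: Pc = R·M1+t = (+0.14834, +0.01441, +0.44286); u = 722.3·(+0.14834)/0.44286 + 304.1 = 546.0368, v = 685.7·(+0.01441)/0.44286 + 229.3 = 251.6180
M2: Pc = R·M2+t = (+0.13534, -0.12070, +0.45137); u = 722.3·(+0.13534)/0.45137 + 304.1 = 520.6716, v = 685.7·(-0.12070)/0.45137 + 229.3 = 45.9454
M3: Pc = R·M3+t = (+0.00806, -0.11141, +0.40434); u = 722.3·(+0.00806)/0.40434 + 304.1 = 318.5052, v = 685.7·(-0.11141)/0.40434 + 229.3 = 40.3607

c0=(342.54, 270.35) c1=(546.04, 251.62) c2=(520.67, 45.95) c3=(318.51, 40.36)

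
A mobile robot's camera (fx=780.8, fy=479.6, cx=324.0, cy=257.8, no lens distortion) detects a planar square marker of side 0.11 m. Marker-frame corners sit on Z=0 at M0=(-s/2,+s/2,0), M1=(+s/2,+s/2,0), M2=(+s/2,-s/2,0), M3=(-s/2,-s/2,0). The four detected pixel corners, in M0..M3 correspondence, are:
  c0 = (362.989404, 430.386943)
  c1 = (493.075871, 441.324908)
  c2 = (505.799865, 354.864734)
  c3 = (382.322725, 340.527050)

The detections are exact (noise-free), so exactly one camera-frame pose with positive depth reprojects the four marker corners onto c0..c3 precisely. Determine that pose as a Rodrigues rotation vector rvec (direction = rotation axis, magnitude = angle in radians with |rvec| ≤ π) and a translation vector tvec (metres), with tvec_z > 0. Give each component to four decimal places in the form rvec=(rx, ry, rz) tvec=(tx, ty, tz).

Intrinsics K: fx=780.8, fy=479.6, cx=324.0, cy=257.8
Marker side s = 0.11 m; corners in marker frame (Z=0):
  M0 = (-0.0550, +0.0550, 0)
  M1 = (+0.0550, +0.0550, 0)
  M2 = (+0.0550, -0.0550, 0)
  M3 = (-0.0550, -0.0550, 0)
Detected image corners:
  c0 = (362.989404, 430.386943) px
  c1 = (493.075871, 441.324908) px
  c2 = (505.799865, 354.864734) px
  c3 = (382.322725, 340.527050) px
Planar DLT: solve 8×8 A·h = b for H (H[2,2]=1):
  H  [+1331.10635 -329.02746 +437.66612]
  H  [+276.29157 +635.79421 +390.89578]
  H  [+0.41106 -0.42195 +1.00000]
B = K⁻¹H; ‖b₁‖=1.627554, ‖b₂‖=1.627555; λ = 2/(‖b₁‖+‖b₂‖) = 0.614419, sign → tz>0 ⇒ λ=+0.614419
r₁ = λ·B[:,0] = (+0.94266,+0.21820,+0.25256); r₂ = λ·B[:,1] = (-0.15133,+0.95388,-0.25926)
r₃ = r₁×r₂ = (-0.29748,+0.20617,+0.93220); SVD([r₁ r₂ r₃]) → R = UVᵀ:
  R  [+0.94266 -0.15133 -0.29748]
  R  [+0.21820 +0.95388 +0.20617]
  R  [+0.25256 -0.25926 +0.93220]
t = (+0.08944, +0.17051, +0.61442) m
tr R = 2.828736; θ = arccos((tr R − 1)/2) = 0.416853 rad = 23.884°
axis k = ((R−Rᵀ)₃₂, (R−Rᵀ)₁₃, (R−Rᵀ)₂₁) / (2 sinθ) = (-0.574762, -0.679264, +0.456343)
rvec = θ·k = (-0.239591, -0.283153, +0.190228)

rvec=(-0.2396, -0.2832, 0.1902) tvec=(0.0894, 0.1705, 0.6144)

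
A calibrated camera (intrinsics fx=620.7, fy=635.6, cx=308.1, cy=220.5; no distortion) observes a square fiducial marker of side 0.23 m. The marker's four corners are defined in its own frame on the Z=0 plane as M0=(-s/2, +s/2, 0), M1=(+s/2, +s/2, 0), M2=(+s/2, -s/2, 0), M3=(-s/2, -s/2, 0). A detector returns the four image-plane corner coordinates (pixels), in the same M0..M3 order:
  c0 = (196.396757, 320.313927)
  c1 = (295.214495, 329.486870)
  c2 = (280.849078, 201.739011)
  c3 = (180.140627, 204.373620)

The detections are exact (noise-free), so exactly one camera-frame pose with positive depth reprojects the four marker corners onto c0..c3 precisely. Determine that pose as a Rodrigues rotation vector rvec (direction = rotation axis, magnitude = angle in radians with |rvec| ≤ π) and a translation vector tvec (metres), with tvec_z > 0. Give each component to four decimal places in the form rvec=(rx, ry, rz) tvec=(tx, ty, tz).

rvec=(0.1967, 0.5153, -0.0594) tvec=(-0.1355, 0.0814, 1.1638)

Intrinsics K: fx=620.7, fy=635.6, cx=308.1, cy=220.5
Marker side s = 0.23 m; corners in marker frame (Z=0):
  M0 = (-0.1150, +0.1150, 0)
  M1 = (+0.1150, +0.1150, 0)
  M2 = (+0.1150, -0.1150, 0)
  M3 = (-0.1150, -0.1150, 0)
Detected image corners:
  c0 = (196.396757, 320.313927) px
  c1 = (295.214495, 329.486870) px
  c2 = (280.849078, 201.739011) px
  c3 = (180.140627, 204.373620) px
Planar DLT: solve 8×8 A·h = b for H (H[2,2]=1):
  H  [+332.39816 +101.93750 +235.84058]
  H  [-97.61957 +567.48341 +264.93300]
  H  [-0.42530 +0.14767 +1.00000]
B = K⁻¹H; ‖b₁‖=0.859283, ‖b₂‖=0.859283; λ = 2/(‖b₁‖+‖b₂‖) = 1.163760, sign → tz>0 ⇒ λ=+1.163760
r₁ = λ·B[:,0] = (+0.86890,-0.00703,-0.49494); r₂ = λ·B[:,1] = (+0.10582,+0.97942,+0.17185)
r₃ = r₁×r₂ = (+0.48355,-0.20170,+0.85176); SVD([r₁ r₂ r₃]) → R = UVᵀ:
  R  [+0.86890 +0.10582 +0.48355]
  R  [-0.00703 +0.97942 -0.20170]
  R  [-0.49494 +0.17185 +0.85176]
t = (-0.13548, +0.08136, +1.16376) m
tr R = 2.700080; θ = arccos((tr R − 1)/2) = 0.554735 rad = 31.784°
axis k = ((R−Rᵀ)₃₂, (R−Rᵀ)₁₃, (R−Rᵀ)₂₁) / (2 sinθ) = (+0.354603, +0.928859, -0.107129)
rvec = θ·k = (+0.196711, +0.515271, -0.059428)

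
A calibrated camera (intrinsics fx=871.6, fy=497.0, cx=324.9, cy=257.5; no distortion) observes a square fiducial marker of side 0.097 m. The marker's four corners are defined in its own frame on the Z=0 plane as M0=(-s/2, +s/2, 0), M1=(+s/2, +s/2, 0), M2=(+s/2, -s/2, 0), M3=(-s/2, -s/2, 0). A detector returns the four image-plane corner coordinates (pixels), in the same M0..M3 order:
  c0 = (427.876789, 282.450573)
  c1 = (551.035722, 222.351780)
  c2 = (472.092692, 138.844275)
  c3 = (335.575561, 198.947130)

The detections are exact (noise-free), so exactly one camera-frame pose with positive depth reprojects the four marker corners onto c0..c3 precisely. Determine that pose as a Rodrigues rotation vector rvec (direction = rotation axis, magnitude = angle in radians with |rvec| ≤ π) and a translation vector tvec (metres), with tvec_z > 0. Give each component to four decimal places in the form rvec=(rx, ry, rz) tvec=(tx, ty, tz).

Intrinsics K: fx=871.6, fy=497.0, cx=324.9, cy=257.5
Marker side s = 0.097 m; corners in marker frame (Z=0):
  M0 = (-0.0485, +0.0485, 0)
  M1 = (+0.0485, +0.0485, 0)
  M2 = (+0.0485, -0.0485, 0)
  M3 = (-0.0485, -0.0485, 0)
Detected image corners:
  c0 = (427.876789, 282.450573) px
  c1 = (551.035722, 222.351780) px
  c2 = (472.092692, 138.844275) px
  c3 = (335.575561, 198.947130) px
Planar DLT: solve 8×8 A·h = b for H (H[2,2]=1):
  H  [+1567.19944 +1202.33409 +449.76798]
  H  [-510.61929 +1012.44240 +211.35143]
  H  [+0.51734 +0.71950 +1.00000]
B = K⁻¹H; ‖b₁‖=2.126631, ‖b₂‖=2.126631; λ = 2/(‖b₁‖+‖b₂‖) = 0.470227, sign → tz>0 ⇒ λ=+0.470227
r₁ = λ·B[:,0] = (+0.75482,-0.60915,+0.24327); r₂ = λ·B[:,1] = (+0.52254,+0.78261,+0.33833)
r₃ = r₁×r₂ = (-0.39648,-0.12826,+0.90904); SVD([r₁ r₂ r₃]) → R = UVᵀ:
  R  [+0.75482 +0.52254 -0.39648]
  R  [-0.60915 +0.78261 -0.12826]
  R  [+0.24327 +0.33833 +0.90904]
t = (+0.06737, -0.04366, +0.47023) m
tr R = 2.446478; θ = arccos((tr R − 1)/2) = 0.762316 rad = 43.677°
axis k = ((R−Rᵀ)₃₂, (R−Rᵀ)₁₃, (R−Rᵀ)₂₁) / (2 sinθ) = (+0.337813, -0.463179, -0.819358)
rvec = θ·k = (+0.257520, -0.353089, -0.624609)

rvec=(0.2575, -0.3531, -0.6246) tvec=(0.0674, -0.0437, 0.4702)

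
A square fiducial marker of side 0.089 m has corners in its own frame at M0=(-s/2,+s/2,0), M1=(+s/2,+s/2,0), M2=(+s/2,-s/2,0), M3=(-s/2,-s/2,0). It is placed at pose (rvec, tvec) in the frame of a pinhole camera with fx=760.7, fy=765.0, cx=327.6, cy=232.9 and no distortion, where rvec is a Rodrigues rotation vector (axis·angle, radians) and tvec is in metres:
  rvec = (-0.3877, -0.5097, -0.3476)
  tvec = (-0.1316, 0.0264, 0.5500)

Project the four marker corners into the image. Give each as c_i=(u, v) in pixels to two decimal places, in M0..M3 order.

Intrinsics K: fx=760.7, fy=765.0, cx=327.6, cy=232.9
Marker side s = 0.089 m; corners in marker frame (Z=0):
  M0 = (-0.0445, +0.0445, 0)
  M1 = (+0.0445, +0.0445, 0)
  M2 = (+0.0445, -0.0445, 0)
  M3 = (-0.0445, -0.0445, 0)
rvec = (-0.3877, -0.5097, -0.3476), |rvec| = θ = 0.72865 rad = 41.749°
Rodrigues: sinθ=0.66586, 1−cosθ=0.25393; R = I + sinθ·[k]× + (1−cosθ)·[k]×²:
    [+0.81796 +0.41216 -0.40133]
    [-0.22314 +0.87032 +0.43903]
    [+0.53023 -0.26956 +0.80386]
t = (-0.1316, 0.0264, 0.5500) m
M0: Pc = R·M0+t = (-0.14966, +0.07506, +0.51441); u = 760.7·(-0.14966)/0.51441 + 327.6 = 106.2878, v = 765.0·(+0.07506)/0.51441 + 232.9 = 344.5235
M1: Pc = R·M1+t = (-0.07686, +0.05520, +0.56160); u = 760.7·(-0.07686)/0.56160 + 327.6 = 223.4919, v = 765.0·(+0.05520)/0.56160 + 232.9 = 308.0921
M2: Pc = R·M2+t = (-0.11354, -0.02226, +0.58559); u = 760.7·(-0.11354)/0.58559 + 327.6 = 180.1059, v = 765.0·(-0.02226)/0.58559 + 232.9 = 203.8214
M3: Pc = R·M3+t = (-0.18634, -0.00240, +0.53840); u = 760.7·(-0.18634)/0.53840 + 327.6 = 64.3215, v = 765.0·(-0.00240)/0.53840 + 232.9 = 229.4901

c0=(106.29, 344.52) c1=(223.49, 308.09) c2=(180.11, 203.82) c3=(64.32, 229.49)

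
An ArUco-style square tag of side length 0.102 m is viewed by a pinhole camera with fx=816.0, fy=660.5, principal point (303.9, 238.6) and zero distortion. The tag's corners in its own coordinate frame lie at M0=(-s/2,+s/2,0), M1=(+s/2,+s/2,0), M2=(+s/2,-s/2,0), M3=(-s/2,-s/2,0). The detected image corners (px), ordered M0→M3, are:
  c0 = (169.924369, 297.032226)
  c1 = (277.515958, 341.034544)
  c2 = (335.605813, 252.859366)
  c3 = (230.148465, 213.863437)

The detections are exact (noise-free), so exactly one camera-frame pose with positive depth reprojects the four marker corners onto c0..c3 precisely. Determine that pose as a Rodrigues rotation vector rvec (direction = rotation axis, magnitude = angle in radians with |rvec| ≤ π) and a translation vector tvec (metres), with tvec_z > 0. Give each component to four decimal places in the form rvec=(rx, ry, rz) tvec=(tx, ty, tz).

Intrinsics K: fx=816.0, fy=660.5, cx=303.9, cy=238.6
Marker side s = 0.102 m; corners in marker frame (Z=0):
  M0 = (-0.0510, +0.0510, 0)
  M1 = (+0.0510, +0.0510, 0)
  M2 = (+0.0510, -0.0510, 0)
  M3 = (-0.0510, -0.0510, 0)
Detected image corners:
  c0 = (169.924369, 297.032226) px
  c1 = (277.515958, 341.034544) px
  c2 = (335.605813, 252.859366) px
  c3 = (230.148465, 213.863437) px
Planar DLT: solve 8×8 A·h = b for H (H[2,2]=1):
  H  [+948.77770 -682.88395 +252.88767]
  H  [+302.36209 +727.45202 +274.91311]
  H  [-0.37649 -0.40550 +1.00000]
B = K⁻¹H; ‖b₁‖=1.480522, ‖b₂‖=1.480522; λ = 2/(‖b₁‖+‖b₂‖) = 0.675437, sign → tz>0 ⇒ λ=+0.675437
r₁ = λ·B[:,0] = (+0.88005,+0.40106,-0.25429); r₂ = λ·B[:,1] = (-0.46325,+0.84284,-0.27389)
r₃ = r₁×r₂ = (+0.10448,+0.35884,+0.92753); SVD([r₁ r₂ r₃]) → R = UVᵀ:
  R  [+0.88005 -0.46325 +0.10448]
  R  [+0.40106 +0.84284 +0.35884]
  R  [-0.25429 -0.27389 +0.92753]
t = (-0.04223, +0.03713, +0.67544) m
tr R = 2.650426; θ = arccos((tr R − 1)/2) = 0.600217 rad = 34.390°
axis k = ((R−Rᵀ)₃₂, (R−Rᵀ)₁₃, (R−Rᵀ)₂₁) / (2 sinθ) = (-0.560113, +0.317601, +0.765117)
rvec = θ·k = (-0.336189, +0.190629, +0.459236)

rvec=(-0.3362, 0.1906, 0.4592) tvec=(-0.0422, 0.0371, 0.6754)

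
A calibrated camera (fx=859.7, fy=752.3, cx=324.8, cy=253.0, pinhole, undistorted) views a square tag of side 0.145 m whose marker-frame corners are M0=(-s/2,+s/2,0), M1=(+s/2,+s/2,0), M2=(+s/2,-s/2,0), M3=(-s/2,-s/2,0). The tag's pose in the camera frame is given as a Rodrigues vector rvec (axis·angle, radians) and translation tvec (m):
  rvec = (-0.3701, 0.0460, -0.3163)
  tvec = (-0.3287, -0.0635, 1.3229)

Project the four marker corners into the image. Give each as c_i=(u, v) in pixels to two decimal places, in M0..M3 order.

c0=(75.22, 266.48) c1=(166.84, 240.21) c2=(145.71, 169.30) c3=(57.63, 194.44)

Intrinsics K: fx=859.7, fy=752.3, cx=324.8, cy=253.0
Marker side s = 0.145 m; corners in marker frame (Z=0):
  M0 = (-0.0725, +0.0725, 0)
  M1 = (+0.0725, +0.0725, 0)
  M2 = (+0.0725, -0.0725, 0)
  M3 = (-0.0725, -0.0725, 0)
rvec = (-0.3701, 0.0460, -0.3163), |rvec| = θ = 0.48902 rad = 28.018°
Rodrigues: sinθ=0.46976, 1−cosθ=0.11720; R = I + sinθ·[k]× + (1−cosθ)·[k]×²:
    [+0.94993 +0.29550 +0.10156]
    [-0.31219 +0.88383 +0.34839]
    [+0.01319 -0.36266 +0.93183]
t = (-0.3287, -0.0635, 1.3229) m
M0: Pc = R·M0+t = (-0.37615, +0.02321, +1.29565); u = 859.7·(-0.37615)/1.29565 + 324.8 = 75.2168, v = 752.3·(+0.02321)/1.29565 + 253.0 = 266.4774
M1: Pc = R·M1+t = (-0.23841, -0.02206, +1.29756); u = 859.7·(-0.23841)/1.29756 + 324.8 = 166.8439, v = 752.3·(-0.02206)/1.29756 + 253.0 = 240.2126
M2: Pc = R·M2+t = (-0.28125, -0.15021, +1.35015); u = 859.7·(-0.28125)/1.35015 + 324.8 = 145.7131, v = 752.3·(-0.15021)/1.35015 + 253.0 = 169.3025
M3: Pc = R·M3+t = (-0.41899, -0.10494, +1.34824); u = 859.7·(-0.41899)/1.34824 + 324.8 = 57.6297, v = 752.3·(-0.10494)/1.34824 + 253.0 = 194.4423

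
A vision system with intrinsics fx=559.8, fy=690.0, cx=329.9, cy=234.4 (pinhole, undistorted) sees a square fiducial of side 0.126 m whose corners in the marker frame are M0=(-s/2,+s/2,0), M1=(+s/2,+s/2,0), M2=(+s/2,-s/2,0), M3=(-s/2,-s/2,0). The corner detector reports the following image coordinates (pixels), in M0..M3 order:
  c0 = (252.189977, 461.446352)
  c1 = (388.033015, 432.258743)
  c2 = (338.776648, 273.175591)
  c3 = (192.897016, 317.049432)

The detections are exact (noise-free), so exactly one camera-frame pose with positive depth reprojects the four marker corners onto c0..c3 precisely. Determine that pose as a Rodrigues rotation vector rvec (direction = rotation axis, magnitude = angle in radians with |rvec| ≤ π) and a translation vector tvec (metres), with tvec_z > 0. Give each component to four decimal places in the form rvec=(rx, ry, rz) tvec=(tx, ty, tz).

rvec=(0.4148, 0.2154, -0.3025) tvec=(-0.0313, 0.0938, 0.4591)

Intrinsics K: fx=559.8, fy=690.0, cx=329.9, cy=234.4
Marker side s = 0.126 m; corners in marker frame (Z=0):
  M0 = (-0.0630, +0.0630, 0)
  M1 = (+0.0630, +0.0630, 0)
  M2 = (+0.0630, -0.0630, 0)
  M3 = (-0.0630, -0.0630, 0)
Detected image corners:
  c0 = (252.189977, 461.446352) px
  c1 = (388.033015, 432.258743) px
  c2 = (338.776648, 273.175591) px
  c3 = (192.897016, 317.049432) px
Planar DLT: solve 8×8 A·h = b for H (H[2,2]=1):
  H  [+946.52698 +663.16307 +291.75571]
  H  [-501.59033 +1494.61955 +375.41612]
  H  [-0.57835 +0.78833 +1.00000]
B = K⁻¹H; ‖b₁‖=2.177968, ‖b₂‖=2.177968; λ = 2/(‖b₁‖+‖b₂‖) = 0.459144, sign → tz>0 ⇒ λ=+0.459144
r₁ = λ·B[:,0] = (+0.93283,-0.24356,-0.26555); r₂ = λ·B[:,1] = (+0.33061,+0.87160,+0.36196)
r₃ = r₁×r₂ = (+0.14329,-0.42544,+0.89357); SVD([r₁ r₂ r₃]) → R = UVᵀ:
  R  [+0.93283 +0.33061 +0.14329]
  R  [-0.24356 +0.87160 -0.42544]
  R  [-0.26555 +0.36196 +0.89357]
t = (-0.03129, +0.09384, +0.45914) m
tr R = 2.697995; θ = arccos((tr R − 1)/2) = 0.556711 rad = 31.897°
axis k = ((R−Rᵀ)₃₂, (R−Rᵀ)₁₃, (R−Rᵀ)₂₁) / (2 sinθ) = (+0.745077, +0.386865, -0.543319)
rvec = θ·k = (+0.414793, +0.215372, -0.302471)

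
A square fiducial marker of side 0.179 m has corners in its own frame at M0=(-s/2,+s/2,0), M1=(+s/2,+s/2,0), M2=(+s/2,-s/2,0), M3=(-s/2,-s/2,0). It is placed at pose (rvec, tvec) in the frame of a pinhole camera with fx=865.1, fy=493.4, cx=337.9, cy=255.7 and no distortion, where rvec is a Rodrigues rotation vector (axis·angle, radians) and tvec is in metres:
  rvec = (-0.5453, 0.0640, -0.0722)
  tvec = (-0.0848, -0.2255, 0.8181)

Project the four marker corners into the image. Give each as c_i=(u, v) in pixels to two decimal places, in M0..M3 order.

Intrinsics K: fx=865.1, fy=493.4, cx=337.9, cy=255.7
Marker side s = 0.179 m; corners in marker frame (Z=0):
  M0 = (-0.0895, +0.0895, 0)
  M1 = (+0.0895, +0.0895, 0)
  M2 = (+0.0895, -0.0895, 0)
  M3 = (-0.0895, -0.0895, 0)
rvec = (-0.5453, 0.0640, -0.0722), |rvec| = θ = 0.55377 rad = 31.729°
Rodrigues: sinθ=0.52590, 1−cosθ=0.14945; R = I + sinθ·[k]× + (1−cosθ)·[k]×²:
    [+0.99546 +0.05156 +0.07997]
    [-0.08557 +0.85254 +0.51560]
    [-0.04159 -0.52011 +0.85309]
t = (-0.0848, -0.2255, 0.8181) m
M0: Pc = R·M0+t = (-0.16928, -0.14154, +0.77527); u = 865.1·(-0.16928)/0.77527 + 337.9 = 149.0069, v = 493.4·(-0.14154)/0.77527 + 255.7 = 165.6220
M1: Pc = R·M1+t = (+0.00891, -0.15686, +0.76783); u = 865.1·(+0.00891)/0.76783 + 337.9 = 347.9369, v = 493.4·(-0.15686)/0.76783 + 255.7 = 154.9055
M2: Pc = R·M2+t = (-0.00032, -0.30946, +0.86093); u = 865.1·(-0.00032)/0.86093 + 337.9 = 337.5780, v = 493.4·(-0.30946)/0.86093 + 255.7 = 78.3466
M3: Pc = R·M3+t = (-0.17851, -0.29414, +0.86837); u = 865.1·(-0.17851)/0.86837 + 337.9 = 160.0642, v = 493.4·(-0.29414)/0.86837 + 255.7 = 88.5705

c0=(149.01, 165.62) c1=(347.94, 154.91) c2=(337.58, 78.35) c3=(160.06, 88.57)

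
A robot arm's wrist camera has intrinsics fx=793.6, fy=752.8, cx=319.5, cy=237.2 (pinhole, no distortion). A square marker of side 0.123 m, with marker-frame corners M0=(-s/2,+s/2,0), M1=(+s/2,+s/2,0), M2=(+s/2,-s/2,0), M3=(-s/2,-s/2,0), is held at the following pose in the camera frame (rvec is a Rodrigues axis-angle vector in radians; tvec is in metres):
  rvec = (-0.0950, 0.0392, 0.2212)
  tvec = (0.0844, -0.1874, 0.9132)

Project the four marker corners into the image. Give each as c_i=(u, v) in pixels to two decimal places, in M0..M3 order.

c0=(328.96, 120.62) c1=(434.22, 142.07) c2=(456.38, 45.01) c3=(352.24, 24.46)

Intrinsics K: fx=793.6, fy=752.8, cx=319.5, cy=237.2
Marker side s = 0.123 m; corners in marker frame (Z=0):
  M0 = (-0.0615, +0.0615, 0)
  M1 = (+0.0615, +0.0615, 0)
  M2 = (+0.0615, -0.0615, 0)
  M3 = (-0.0615, -0.0615, 0)
rvec = (-0.0950, 0.0392, 0.2212), |rvec| = θ = 0.24391 rad = 13.975°
Rodrigues: sinθ=0.24150, 1−cosθ=0.02960; R = I + sinθ·[k]× + (1−cosθ)·[k]×²:
    [+0.97489 -0.22087 +0.02836]
    [+0.21716 +0.97117 +0.09837]
    [-0.04927 -0.08975 +0.99475]
t = (0.0844, -0.1874, 0.9132) m
M0: Pc = R·M0+t = (+0.01086, -0.14103, +0.91071); u = 793.6·(+0.01086)/0.91071 + 319.5 = 328.9643, v = 752.8·(-0.14103)/0.91071 + 237.2 = 120.6247
M1: Pc = R·M1+t = (+0.13077, -0.11432, +0.90465); u = 793.6·(+0.13077)/0.90465 + 319.5 = 434.2196, v = 752.8·(-0.11432)/0.90465 + 237.2 = 142.0710
M2: Pc = R·M2+t = (+0.15794, -0.23377, +0.91569); u = 793.6·(+0.15794)/0.91569 + 319.5 = 456.3810, v = 752.8·(-0.23377)/0.91569 + 237.2 = 45.0136
M3: Pc = R·M3+t = (+0.03803, -0.26048, +0.92175); u = 793.6·(+0.03803)/0.92175 + 319.5 = 352.2405, v = 752.8·(-0.26048)/0.92175 + 237.2 = 24.4622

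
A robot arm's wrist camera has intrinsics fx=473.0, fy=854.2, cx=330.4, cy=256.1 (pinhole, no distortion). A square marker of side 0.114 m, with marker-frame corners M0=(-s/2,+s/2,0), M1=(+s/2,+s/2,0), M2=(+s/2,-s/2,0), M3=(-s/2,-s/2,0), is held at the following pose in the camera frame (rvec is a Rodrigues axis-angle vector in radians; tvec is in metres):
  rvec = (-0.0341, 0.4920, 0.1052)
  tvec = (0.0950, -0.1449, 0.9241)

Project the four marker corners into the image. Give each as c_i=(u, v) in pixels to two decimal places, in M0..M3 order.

c0=(349.73, 172.07) c1=(403.57, 177.07) c2=(410.06, 69.30) c3=(355.89, 70.41)

Intrinsics K: fx=473.0, fy=854.2, cx=330.4, cy=256.1
Marker side s = 0.114 m; corners in marker frame (Z=0):
  M0 = (-0.0570, +0.0570, 0)
  M1 = (+0.0570, +0.0570, 0)
  M2 = (+0.0570, -0.0570, 0)
  M3 = (-0.0570, -0.0570, 0)
rvec = (-0.0341, 0.4920, 0.1052), |rvec| = θ = 0.50428 rad = 28.893°
Rodrigues: sinθ=0.48317, 1−cosθ=0.12448; R = I + sinθ·[k]× + (1−cosθ)·[k]×²:
    [+0.87609 -0.10901 +0.46966]
    [+0.09259 +0.99401 +0.05801]
    [-0.47317 -0.00734 +0.88094]
t = (0.0950, -0.1449, 0.9241) m
M0: Pc = R·M0+t = (+0.03885, -0.09352, +0.95065); u = 473.0·(+0.03885)/0.95065 + 330.4 = 349.7295, v = 854.2·(-0.09352)/0.95065 + 256.1 = 172.0697
M1: Pc = R·M1+t = (+0.13872, -0.08296, +0.89671); u = 473.0·(+0.13872)/0.89671 + 330.4 = 403.5744, v = 854.2·(-0.08296)/0.89671 + 256.1 = 177.0693
M2: Pc = R·M2+t = (+0.15115, -0.19628, +0.89755); u = 473.0·(+0.15115)/0.89755 + 330.4 = 410.0553, v = 854.2·(-0.19628)/0.89755 + 256.1 = 69.2981
M3: Pc = R·M3+t = (+0.05128, -0.20684, +0.95149); u = 473.0·(+0.05128)/0.95149 + 330.4 = 355.8902, v = 854.2·(-0.20684)/0.95149 + 256.1 = 70.4126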